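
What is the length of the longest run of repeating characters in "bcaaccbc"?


Input: "bcaaccbc"
Scanning for longest run:
  Position 1 ('c'): new char, reset run to 1
  Position 2 ('a'): new char, reset run to 1
  Position 3 ('a'): continues run of 'a', length=2
  Position 4 ('c'): new char, reset run to 1
  Position 5 ('c'): continues run of 'c', length=2
  Position 6 ('b'): new char, reset run to 1
  Position 7 ('c'): new char, reset run to 1
Longest run: 'a' with length 2

2


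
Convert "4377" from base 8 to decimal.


Input: "4377" in base 8
Positional expansion:
  Digit '4' (value 4) x 8^3 = 2048
  Digit '3' (value 3) x 8^2 = 192
  Digit '7' (value 7) x 8^1 = 56
  Digit '7' (value 7) x 8^0 = 7
Sum = 2303

2303


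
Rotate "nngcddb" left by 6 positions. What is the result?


Input: "nngcddb", rotate left by 6
First 6 characters: "nngcdd"
Remaining characters: "b"
Concatenate remaining + first: "b" + "nngcdd" = "bnngcdd"

bnngcdd


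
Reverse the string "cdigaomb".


Input: cdigaomb
Reading characters right to left:
  Position 7: 'b'
  Position 6: 'm'
  Position 5: 'o'
  Position 4: 'a'
  Position 3: 'g'
  Position 2: 'i'
  Position 1: 'd'
  Position 0: 'c'
Reversed: bmoagidc

bmoagidc


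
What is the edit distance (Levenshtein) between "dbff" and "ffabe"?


Computing edit distance: "dbff" -> "ffabe"
DP table:
           f    f    a    b    e
      0    1    2    3    4    5
  d   1    1    2    3    4    5
  b   2    2    2    3    3    4
  f   3    2    2    3    4    4
  f   4    3    2    3    4    5
Edit distance = dp[4][5] = 5

5


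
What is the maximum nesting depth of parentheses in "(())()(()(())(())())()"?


Input: "(())()(()(())(())())()"
Tracking depth:
  Position 0 '(': depth becomes 1
  Position 1 '(': depth becomes 2
  Position 2 ')': depth becomes 1
  Position 3 ')': depth becomes 0
  Position 4 '(': depth becomes 1
  Position 5 ')': depth becomes 0
  Position 6 '(': depth becomes 1
  Position 7 '(': depth becomes 2
  Position 8 ')': depth becomes 1
  Position 9 '(': depth becomes 2
  Position 10 '(': depth becomes 3
  Position 11 ')': depth becomes 2
  Position 12 ')': depth becomes 1
  Position 13 '(': depth becomes 2
  Position 14 '(': depth becomes 3
  Position 15 ')': depth becomes 2
  Position 16 ')': depth becomes 1
  Position 17 '(': depth becomes 2
  Position 18 ')': depth becomes 1
  Position 19 ')': depth becomes 0
  Position 20 '(': depth becomes 1
  Position 21 ')': depth becomes 0
Maximum depth reached: 3

3


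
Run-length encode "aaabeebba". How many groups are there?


Input: aaabeebba
Scanning for consecutive runs:
  Group 1: 'a' x 3 (positions 0-2)
  Group 2: 'b' x 1 (positions 3-3)
  Group 3: 'e' x 2 (positions 4-5)
  Group 4: 'b' x 2 (positions 6-7)
  Group 5: 'a' x 1 (positions 8-8)
Total groups: 5

5


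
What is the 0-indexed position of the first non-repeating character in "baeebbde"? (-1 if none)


Input: baeebbde
Character frequencies:
  'a': 1
  'b': 3
  'd': 1
  'e': 3
Scanning left to right for freq == 1:
  Position 0 ('b'): freq=3, skip
  Position 1 ('a'): unique! => answer = 1

1


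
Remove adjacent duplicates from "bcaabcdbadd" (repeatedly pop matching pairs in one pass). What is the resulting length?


Input: bcaabcdbadd
Stack-based adjacent duplicate removal:
  Read 'b': push. Stack: b
  Read 'c': push. Stack: bc
  Read 'a': push. Stack: bca
  Read 'a': matches stack top 'a' => pop. Stack: bc
  Read 'b': push. Stack: bcb
  Read 'c': push. Stack: bcbc
  Read 'd': push. Stack: bcbcd
  Read 'b': push. Stack: bcbcdb
  Read 'a': push. Stack: bcbcdba
  Read 'd': push. Stack: bcbcdbad
  Read 'd': matches stack top 'd' => pop. Stack: bcbcdba
Final stack: "bcbcdba" (length 7)

7


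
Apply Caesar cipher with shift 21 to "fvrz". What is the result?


Caesar cipher: shift "fvrz" by 21
  'f' (pos 5) + 21 = pos 0 = 'a'
  'v' (pos 21) + 21 = pos 16 = 'q'
  'r' (pos 17) + 21 = pos 12 = 'm'
  'z' (pos 25) + 21 = pos 20 = 'u'
Result: aqmu

aqmu


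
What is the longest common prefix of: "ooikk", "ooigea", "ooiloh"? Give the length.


Words: ooikk, ooigea, ooiloh
  Position 0: all 'o' => match
  Position 1: all 'o' => match
  Position 2: all 'i' => match
  Position 3: ('k', 'g', 'l') => mismatch, stop
LCP = "ooi" (length 3)

3


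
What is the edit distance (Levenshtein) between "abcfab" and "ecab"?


Computing edit distance: "abcfab" -> "ecab"
DP table:
           e    c    a    b
      0    1    2    3    4
  a   1    1    2    2    3
  b   2    2    2    3    2
  c   3    3    2    3    3
  f   4    4    3    3    4
  a   5    5    4    3    4
  b   6    6    5    4    3
Edit distance = dp[6][4] = 3

3


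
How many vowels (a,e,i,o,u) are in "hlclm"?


Input: hlclm
Checking each character:
  'h' at position 0: consonant
  'l' at position 1: consonant
  'c' at position 2: consonant
  'l' at position 3: consonant
  'm' at position 4: consonant
Total vowels: 0

0


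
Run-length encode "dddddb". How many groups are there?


Input: dddddb
Scanning for consecutive runs:
  Group 1: 'd' x 5 (positions 0-4)
  Group 2: 'b' x 1 (positions 5-5)
Total groups: 2

2


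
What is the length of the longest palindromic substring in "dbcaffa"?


Input: "dbcaffa"
Checking substrings for palindromes:
  [3:7] "affa" (len 4) => palindrome
  [4:6] "ff" (len 2) => palindrome
Longest palindromic substring: "affa" with length 4

4


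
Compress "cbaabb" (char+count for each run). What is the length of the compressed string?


Input: cbaabb
Runs:
  'c' x 1 => "c1"
  'b' x 1 => "b1"
  'a' x 2 => "a2"
  'b' x 2 => "b2"
Compressed: "c1b1a2b2"
Compressed length: 8

8


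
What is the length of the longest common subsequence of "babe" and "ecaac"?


LCS of "babe" and "ecaac"
DP table:
           e    c    a    a    c
      0    0    0    0    0    0
  b   0    0    0    0    0    0
  a   0    0    0    1    1    1
  b   0    0    0    1    1    1
  e   0    1    1    1    1    1
LCS length = dp[4][5] = 1

1


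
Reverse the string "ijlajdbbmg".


Input: ijlajdbbmg
Reading characters right to left:
  Position 9: 'g'
  Position 8: 'm'
  Position 7: 'b'
  Position 6: 'b'
  Position 5: 'd'
  Position 4: 'j'
  Position 3: 'a'
  Position 2: 'l'
  Position 1: 'j'
  Position 0: 'i'
Reversed: gmbbdjalji

gmbbdjalji


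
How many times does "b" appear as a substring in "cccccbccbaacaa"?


Searching for "b" in "cccccbccbaacaa"
Scanning each position:
  Position 0: "c" => no
  Position 1: "c" => no
  Position 2: "c" => no
  Position 3: "c" => no
  Position 4: "c" => no
  Position 5: "b" => MATCH
  Position 6: "c" => no
  Position 7: "c" => no
  Position 8: "b" => MATCH
  Position 9: "a" => no
  Position 10: "a" => no
  Position 11: "c" => no
  Position 12: "a" => no
  Position 13: "a" => no
Total occurrences: 2

2


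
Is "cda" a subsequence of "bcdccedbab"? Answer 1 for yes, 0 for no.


Check if "cda" is a subsequence of "bcdccedbab"
Greedy scan:
  Position 0 ('b'): no match needed
  Position 1 ('c'): matches sub[0] = 'c'
  Position 2 ('d'): matches sub[1] = 'd'
  Position 3 ('c'): no match needed
  Position 4 ('c'): no match needed
  Position 5 ('e'): no match needed
  Position 6 ('d'): no match needed
  Position 7 ('b'): no match needed
  Position 8 ('a'): matches sub[2] = 'a'
  Position 9 ('b'): no match needed
All 3 characters matched => is a subsequence

1


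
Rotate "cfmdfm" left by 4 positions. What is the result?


Input: "cfmdfm", rotate left by 4
First 4 characters: "cfmd"
Remaining characters: "fm"
Concatenate remaining + first: "fm" + "cfmd" = "fmcfmd"

fmcfmd


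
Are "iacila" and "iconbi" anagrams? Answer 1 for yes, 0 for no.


Strings: "iacila", "iconbi"
Sorted first:  aaciil
Sorted second: bciino
Differ at position 0: 'a' vs 'b' => not anagrams

0


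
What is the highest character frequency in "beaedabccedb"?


Input: beaedabccedb
Character counts:
  'a': 2
  'b': 3
  'c': 2
  'd': 2
  'e': 3
Maximum frequency: 3

3


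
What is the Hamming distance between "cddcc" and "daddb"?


Comparing "cddcc" and "daddb" position by position:
  Position 0: 'c' vs 'd' => differ
  Position 1: 'd' vs 'a' => differ
  Position 2: 'd' vs 'd' => same
  Position 3: 'c' vs 'd' => differ
  Position 4: 'c' vs 'b' => differ
Total differences (Hamming distance): 4

4


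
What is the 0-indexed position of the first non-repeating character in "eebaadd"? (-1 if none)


Input: eebaadd
Character frequencies:
  'a': 2
  'b': 1
  'd': 2
  'e': 2
Scanning left to right for freq == 1:
  Position 0 ('e'): freq=2, skip
  Position 1 ('e'): freq=2, skip
  Position 2 ('b'): unique! => answer = 2

2


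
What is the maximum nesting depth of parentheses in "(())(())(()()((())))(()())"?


Input: "(())(())(()()((())))(()())"
Tracking depth:
  Position 0 '(': depth becomes 1
  Position 1 '(': depth becomes 2
  Position 2 ')': depth becomes 1
  Position 3 ')': depth becomes 0
  Position 4 '(': depth becomes 1
  Position 5 '(': depth becomes 2
  Position 6 ')': depth becomes 1
  Position 7 ')': depth becomes 0
  Position 8 '(': depth becomes 1
  Position 9 '(': depth becomes 2
  Position 10 ')': depth becomes 1
  Position 11 '(': depth becomes 2
  Position 12 ')': depth becomes 1
  Position 13 '(': depth becomes 2
  Position 14 '(': depth becomes 3
  Position 15 '(': depth becomes 4
  Position 16 ')': depth becomes 3
  Position 17 ')': depth becomes 2
  Position 18 ')': depth becomes 1
  Position 19 ')': depth becomes 0
  Position 20 '(': depth becomes 1
  Position 21 '(': depth becomes 2
  Position 22 ')': depth becomes 1
  Position 23 '(': depth becomes 2
  Position 24 ')': depth becomes 1
  Position 25 ')': depth becomes 0
Maximum depth reached: 4

4


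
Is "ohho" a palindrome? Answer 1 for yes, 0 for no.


Input: ohho
Reversed: ohho
  Compare pos 0 ('o') with pos 3 ('o'): match
  Compare pos 1 ('h') with pos 2 ('h'): match
Result: palindrome

1


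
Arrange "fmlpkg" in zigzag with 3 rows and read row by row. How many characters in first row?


Zigzag "fmlpkg" into 3 rows:
Placing characters:
  'f' => row 0
  'm' => row 1
  'l' => row 2
  'p' => row 1
  'k' => row 0
  'g' => row 1
Rows:
  Row 0: "fk"
  Row 1: "mpg"
  Row 2: "l"
First row length: 2

2


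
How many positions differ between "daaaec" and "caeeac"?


Comparing "daaaec" and "caeeac" position by position:
  Position 0: 'd' vs 'c' => DIFFER
  Position 1: 'a' vs 'a' => same
  Position 2: 'a' vs 'e' => DIFFER
  Position 3: 'a' vs 'e' => DIFFER
  Position 4: 'e' vs 'a' => DIFFER
  Position 5: 'c' vs 'c' => same
Positions that differ: 4

4


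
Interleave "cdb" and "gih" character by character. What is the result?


Interleaving "cdb" and "gih":
  Position 0: 'c' from first, 'g' from second => "cg"
  Position 1: 'd' from first, 'i' from second => "di"
  Position 2: 'b' from first, 'h' from second => "bh"
Result: cgdibh

cgdibh


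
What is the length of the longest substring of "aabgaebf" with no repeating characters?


Input: "aabgaebf"
Sliding window (track last position of each char):
  Position 0 ('a'): window [0,0] length 1 -- new best
  Position 1 ('a'): repeat (last at 0), move window start to 1
  Position 1 ('a'): window [1,1] length 1
  Position 2 ('b'): window [1,2] length 2 -- new best
  Position 3 ('g'): window [1,3] length 3 -- new best
  Position 4 ('a'): repeat (last at 1), move window start to 2
  Position 4 ('a'): window [2,4] length 3
  Position 5 ('e'): window [2,5] length 4 -- new best
  Position 6 ('b'): repeat (last at 2), move window start to 3
  Position 6 ('b'): window [3,6] length 4
  Position 7 ('f'): window [3,7] length 5 -- new best
Longest substring with no repeats: "gaebf" with length 5

5


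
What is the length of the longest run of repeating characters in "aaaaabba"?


Input: "aaaaabba"
Scanning for longest run:
  Position 1 ('a'): continues run of 'a', length=2
  Position 2 ('a'): continues run of 'a', length=3
  Position 3 ('a'): continues run of 'a', length=4
  Position 4 ('a'): continues run of 'a', length=5
  Position 5 ('b'): new char, reset run to 1
  Position 6 ('b'): continues run of 'b', length=2
  Position 7 ('a'): new char, reset run to 1
Longest run: 'a' with length 5

5


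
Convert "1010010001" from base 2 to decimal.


Input: "1010010001" in base 2
Positional expansion:
  Digit '1' (value 1) x 2^9 = 512
  Digit '0' (value 0) x 2^8 = 0
  Digit '1' (value 1) x 2^7 = 128
  Digit '0' (value 0) x 2^6 = 0
  Digit '0' (value 0) x 2^5 = 0
  Digit '1' (value 1) x 2^4 = 16
  Digit '0' (value 0) x 2^3 = 0
  Digit '0' (value 0) x 2^2 = 0
  Digit '0' (value 0) x 2^1 = 0
  Digit '1' (value 1) x 2^0 = 1
Sum = 657

657


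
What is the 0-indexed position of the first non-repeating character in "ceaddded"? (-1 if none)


Input: ceaddded
Character frequencies:
  'a': 1
  'c': 1
  'd': 4
  'e': 2
Scanning left to right for freq == 1:
  Position 0 ('c'): unique! => answer = 0

0


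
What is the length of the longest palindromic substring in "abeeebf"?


Input: "abeeebf"
Checking substrings for palindromes:
  [1:6] "beeeb" (len 5) => palindrome
  [2:5] "eee" (len 3) => palindrome
  [2:4] "ee" (len 2) => palindrome
  [3:5] "ee" (len 2) => palindrome
Longest palindromic substring: "beeeb" with length 5

5


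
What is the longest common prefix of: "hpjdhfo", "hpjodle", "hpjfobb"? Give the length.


Words: hpjdhfo, hpjodle, hpjfobb
  Position 0: all 'h' => match
  Position 1: all 'p' => match
  Position 2: all 'j' => match
  Position 3: ('d', 'o', 'f') => mismatch, stop
LCP = "hpj" (length 3)

3


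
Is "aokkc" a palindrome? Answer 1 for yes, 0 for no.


Input: aokkc
Reversed: ckkoa
  Compare pos 0 ('a') with pos 4 ('c'): MISMATCH
  Compare pos 1 ('o') with pos 3 ('k'): MISMATCH
Result: not a palindrome

0


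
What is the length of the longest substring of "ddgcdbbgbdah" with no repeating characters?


Input: "ddgcdbbgbdah"
Sliding window (track last position of each char):
  Position 0 ('d'): window [0,0] length 1 -- new best
  Position 1 ('d'): repeat (last at 0), move window start to 1
  Position 1 ('d'): window [1,1] length 1
  Position 2 ('g'): window [1,2] length 2 -- new best
  Position 3 ('c'): window [1,3] length 3 -- new best
  Position 4 ('d'): repeat (last at 1), move window start to 2
  Position 4 ('d'): window [2,4] length 3
  Position 5 ('b'): window [2,5] length 4 -- new best
  Position 6 ('b'): repeat (last at 5), move window start to 6
  Position 6 ('b'): window [6,6] length 1
  Position 7 ('g'): window [6,7] length 2
  Position 8 ('b'): repeat (last at 6), move window start to 7
  Position 8 ('b'): window [7,8] length 2
  Position 9 ('d'): window [7,9] length 3
  Position 10 ('a'): window [7,10] length 4
  Position 11 ('h'): window [7,11] length 5 -- new best
Longest substring with no repeats: "gbdah" with length 5

5


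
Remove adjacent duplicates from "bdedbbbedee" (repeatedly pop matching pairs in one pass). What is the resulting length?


Input: bdedbbbedee
Stack-based adjacent duplicate removal:
  Read 'b': push. Stack: b
  Read 'd': push. Stack: bd
  Read 'e': push. Stack: bde
  Read 'd': push. Stack: bded
  Read 'b': push. Stack: bdedb
  Read 'b': matches stack top 'b' => pop. Stack: bded
  Read 'b': push. Stack: bdedb
  Read 'e': push. Stack: bdedbe
  Read 'd': push. Stack: bdedbed
  Read 'e': push. Stack: bdedbede
  Read 'e': matches stack top 'e' => pop. Stack: bdedbed
Final stack: "bdedbed" (length 7)

7


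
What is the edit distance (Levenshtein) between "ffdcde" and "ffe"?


Computing edit distance: "ffdcde" -> "ffe"
DP table:
           f    f    e
      0    1    2    3
  f   1    0    1    2
  f   2    1    0    1
  d   3    2    1    1
  c   4    3    2    2
  d   5    4    3    3
  e   6    5    4    3
Edit distance = dp[6][3] = 3

3


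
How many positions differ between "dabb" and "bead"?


Comparing "dabb" and "bead" position by position:
  Position 0: 'd' vs 'b' => DIFFER
  Position 1: 'a' vs 'e' => DIFFER
  Position 2: 'b' vs 'a' => DIFFER
  Position 3: 'b' vs 'd' => DIFFER
Positions that differ: 4

4


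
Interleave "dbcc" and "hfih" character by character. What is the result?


Interleaving "dbcc" and "hfih":
  Position 0: 'd' from first, 'h' from second => "dh"
  Position 1: 'b' from first, 'f' from second => "bf"
  Position 2: 'c' from first, 'i' from second => "ci"
  Position 3: 'c' from first, 'h' from second => "ch"
Result: dhbfcich

dhbfcich


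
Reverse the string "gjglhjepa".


Input: gjglhjepa
Reading characters right to left:
  Position 8: 'a'
  Position 7: 'p'
  Position 6: 'e'
  Position 5: 'j'
  Position 4: 'h'
  Position 3: 'l'
  Position 2: 'g'
  Position 1: 'j'
  Position 0: 'g'
Reversed: apejhlgjg

apejhlgjg


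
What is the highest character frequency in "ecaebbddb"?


Input: ecaebbddb
Character counts:
  'a': 1
  'b': 3
  'c': 1
  'd': 2
  'e': 2
Maximum frequency: 3

3


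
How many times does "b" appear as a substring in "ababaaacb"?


Searching for "b" in "ababaaacb"
Scanning each position:
  Position 0: "a" => no
  Position 1: "b" => MATCH
  Position 2: "a" => no
  Position 3: "b" => MATCH
  Position 4: "a" => no
  Position 5: "a" => no
  Position 6: "a" => no
  Position 7: "c" => no
  Position 8: "b" => MATCH
Total occurrences: 3

3


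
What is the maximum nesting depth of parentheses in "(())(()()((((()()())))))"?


Input: "(())(()()((((()()())))))"
Tracking depth:
  Position 0 '(': depth becomes 1
  Position 1 '(': depth becomes 2
  Position 2 ')': depth becomes 1
  Position 3 ')': depth becomes 0
  Position 4 '(': depth becomes 1
  Position 5 '(': depth becomes 2
  Position 6 ')': depth becomes 1
  Position 7 '(': depth becomes 2
  Position 8 ')': depth becomes 1
  Position 9 '(': depth becomes 2
  Position 10 '(': depth becomes 3
  Position 11 '(': depth becomes 4
  Position 12 '(': depth becomes 5
  Position 13 '(': depth becomes 6
  Position 14 ')': depth becomes 5
  Position 15 '(': depth becomes 6
  Position 16 ')': depth becomes 5
  Position 17 '(': depth becomes 6
  Position 18 ')': depth becomes 5
  Position 19 ')': depth becomes 4
  Position 20 ')': depth becomes 3
  Position 21 ')': depth becomes 2
  Position 22 ')': depth becomes 1
  Position 23 ')': depth becomes 0
Maximum depth reached: 6

6


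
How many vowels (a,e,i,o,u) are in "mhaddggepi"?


Input: mhaddggepi
Checking each character:
  'm' at position 0: consonant
  'h' at position 1: consonant
  'a' at position 2: vowel (running total: 1)
  'd' at position 3: consonant
  'd' at position 4: consonant
  'g' at position 5: consonant
  'g' at position 6: consonant
  'e' at position 7: vowel (running total: 2)
  'p' at position 8: consonant
  'i' at position 9: vowel (running total: 3)
Total vowels: 3

3


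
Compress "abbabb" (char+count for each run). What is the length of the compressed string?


Input: abbabb
Runs:
  'a' x 1 => "a1"
  'b' x 2 => "b2"
  'a' x 1 => "a1"
  'b' x 2 => "b2"
Compressed: "a1b2a1b2"
Compressed length: 8

8


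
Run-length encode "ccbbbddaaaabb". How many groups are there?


Input: ccbbbddaaaabb
Scanning for consecutive runs:
  Group 1: 'c' x 2 (positions 0-1)
  Group 2: 'b' x 3 (positions 2-4)
  Group 3: 'd' x 2 (positions 5-6)
  Group 4: 'a' x 4 (positions 7-10)
  Group 5: 'b' x 2 (positions 11-12)
Total groups: 5

5


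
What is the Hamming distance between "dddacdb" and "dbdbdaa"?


Comparing "dddacdb" and "dbdbdaa" position by position:
  Position 0: 'd' vs 'd' => same
  Position 1: 'd' vs 'b' => differ
  Position 2: 'd' vs 'd' => same
  Position 3: 'a' vs 'b' => differ
  Position 4: 'c' vs 'd' => differ
  Position 5: 'd' vs 'a' => differ
  Position 6: 'b' vs 'a' => differ
Total differences (Hamming distance): 5

5


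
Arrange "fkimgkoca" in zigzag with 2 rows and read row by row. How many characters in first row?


Zigzag "fkimgkoca" into 2 rows:
Placing characters:
  'f' => row 0
  'k' => row 1
  'i' => row 0
  'm' => row 1
  'g' => row 0
  'k' => row 1
  'o' => row 0
  'c' => row 1
  'a' => row 0
Rows:
  Row 0: "figoa"
  Row 1: "kmkc"
First row length: 5

5


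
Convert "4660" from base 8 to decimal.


Input: "4660" in base 8
Positional expansion:
  Digit '4' (value 4) x 8^3 = 2048
  Digit '6' (value 6) x 8^2 = 384
  Digit '6' (value 6) x 8^1 = 48
  Digit '0' (value 0) x 8^0 = 0
Sum = 2480

2480


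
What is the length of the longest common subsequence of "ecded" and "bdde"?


LCS of "ecded" and "bdde"
DP table:
           b    d    d    e
      0    0    0    0    0
  e   0    0    0    0    1
  c   0    0    0    0    1
  d   0    0    1    1    1
  e   0    0    1    1    2
  d   0    0    1    2    2
LCS length = dp[5][4] = 2

2


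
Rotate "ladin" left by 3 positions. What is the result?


Input: "ladin", rotate left by 3
First 3 characters: "lad"
Remaining characters: "in"
Concatenate remaining + first: "in" + "lad" = "inlad"

inlad


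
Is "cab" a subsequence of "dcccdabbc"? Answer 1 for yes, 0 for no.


Check if "cab" is a subsequence of "dcccdabbc"
Greedy scan:
  Position 0 ('d'): no match needed
  Position 1 ('c'): matches sub[0] = 'c'
  Position 2 ('c'): no match needed
  Position 3 ('c'): no match needed
  Position 4 ('d'): no match needed
  Position 5 ('a'): matches sub[1] = 'a'
  Position 6 ('b'): matches sub[2] = 'b'
  Position 7 ('b'): no match needed
  Position 8 ('c'): no match needed
All 3 characters matched => is a subsequence

1


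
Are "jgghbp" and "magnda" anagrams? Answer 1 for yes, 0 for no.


Strings: "jgghbp", "magnda"
Sorted first:  bgghjp
Sorted second: aadgmn
Differ at position 0: 'b' vs 'a' => not anagrams

0


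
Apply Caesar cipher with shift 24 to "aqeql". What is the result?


Caesar cipher: shift "aqeql" by 24
  'a' (pos 0) + 24 = pos 24 = 'y'
  'q' (pos 16) + 24 = pos 14 = 'o'
  'e' (pos 4) + 24 = pos 2 = 'c'
  'q' (pos 16) + 24 = pos 14 = 'o'
  'l' (pos 11) + 24 = pos 9 = 'j'
Result: yocoj

yocoj


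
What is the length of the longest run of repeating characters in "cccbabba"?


Input: "cccbabba"
Scanning for longest run:
  Position 1 ('c'): continues run of 'c', length=2
  Position 2 ('c'): continues run of 'c', length=3
  Position 3 ('b'): new char, reset run to 1
  Position 4 ('a'): new char, reset run to 1
  Position 5 ('b'): new char, reset run to 1
  Position 6 ('b'): continues run of 'b', length=2
  Position 7 ('a'): new char, reset run to 1
Longest run: 'c' with length 3

3


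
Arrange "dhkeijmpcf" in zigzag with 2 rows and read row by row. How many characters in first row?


Zigzag "dhkeijmpcf" into 2 rows:
Placing characters:
  'd' => row 0
  'h' => row 1
  'k' => row 0
  'e' => row 1
  'i' => row 0
  'j' => row 1
  'm' => row 0
  'p' => row 1
  'c' => row 0
  'f' => row 1
Rows:
  Row 0: "dkimc"
  Row 1: "hejpf"
First row length: 5

5


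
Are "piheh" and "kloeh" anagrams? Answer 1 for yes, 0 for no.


Strings: "piheh", "kloeh"
Sorted first:  ehhip
Sorted second: ehklo
Differ at position 2: 'h' vs 'k' => not anagrams

0


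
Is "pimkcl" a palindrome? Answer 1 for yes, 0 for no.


Input: pimkcl
Reversed: lckmip
  Compare pos 0 ('p') with pos 5 ('l'): MISMATCH
  Compare pos 1 ('i') with pos 4 ('c'): MISMATCH
  Compare pos 2 ('m') with pos 3 ('k'): MISMATCH
Result: not a palindrome

0


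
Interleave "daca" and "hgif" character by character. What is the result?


Interleaving "daca" and "hgif":
  Position 0: 'd' from first, 'h' from second => "dh"
  Position 1: 'a' from first, 'g' from second => "ag"
  Position 2: 'c' from first, 'i' from second => "ci"
  Position 3: 'a' from first, 'f' from second => "af"
Result: dhagciaf

dhagciaf


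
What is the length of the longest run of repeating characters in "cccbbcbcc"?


Input: "cccbbcbcc"
Scanning for longest run:
  Position 1 ('c'): continues run of 'c', length=2
  Position 2 ('c'): continues run of 'c', length=3
  Position 3 ('b'): new char, reset run to 1
  Position 4 ('b'): continues run of 'b', length=2
  Position 5 ('c'): new char, reset run to 1
  Position 6 ('b'): new char, reset run to 1
  Position 7 ('c'): new char, reset run to 1
  Position 8 ('c'): continues run of 'c', length=2
Longest run: 'c' with length 3

3


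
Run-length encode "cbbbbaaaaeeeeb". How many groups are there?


Input: cbbbbaaaaeeeeb
Scanning for consecutive runs:
  Group 1: 'c' x 1 (positions 0-0)
  Group 2: 'b' x 4 (positions 1-4)
  Group 3: 'a' x 4 (positions 5-8)
  Group 4: 'e' x 4 (positions 9-12)
  Group 5: 'b' x 1 (positions 13-13)
Total groups: 5

5


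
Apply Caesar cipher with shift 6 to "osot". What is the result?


Caesar cipher: shift "osot" by 6
  'o' (pos 14) + 6 = pos 20 = 'u'
  's' (pos 18) + 6 = pos 24 = 'y'
  'o' (pos 14) + 6 = pos 20 = 'u'
  't' (pos 19) + 6 = pos 25 = 'z'
Result: uyuz

uyuz


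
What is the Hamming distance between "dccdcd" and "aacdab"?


Comparing "dccdcd" and "aacdab" position by position:
  Position 0: 'd' vs 'a' => differ
  Position 1: 'c' vs 'a' => differ
  Position 2: 'c' vs 'c' => same
  Position 3: 'd' vs 'd' => same
  Position 4: 'c' vs 'a' => differ
  Position 5: 'd' vs 'b' => differ
Total differences (Hamming distance): 4

4


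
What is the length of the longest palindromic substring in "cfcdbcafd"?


Input: "cfcdbcafd"
Checking substrings for palindromes:
  [0:3] "cfc" (len 3) => palindrome
Longest palindromic substring: "cfc" with length 3

3


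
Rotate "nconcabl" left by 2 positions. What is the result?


Input: "nconcabl", rotate left by 2
First 2 characters: "nc"
Remaining characters: "oncabl"
Concatenate remaining + first: "oncabl" + "nc" = "oncablnc"

oncablnc


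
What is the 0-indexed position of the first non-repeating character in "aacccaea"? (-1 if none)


Input: aacccaea
Character frequencies:
  'a': 4
  'c': 3
  'e': 1
Scanning left to right for freq == 1:
  Position 0 ('a'): freq=4, skip
  Position 1 ('a'): freq=4, skip
  Position 2 ('c'): freq=3, skip
  Position 3 ('c'): freq=3, skip
  Position 4 ('c'): freq=3, skip
  Position 5 ('a'): freq=4, skip
  Position 6 ('e'): unique! => answer = 6

6


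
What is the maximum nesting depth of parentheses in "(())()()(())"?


Input: "(())()()(())"
Tracking depth:
  Position 0 '(': depth becomes 1
  Position 1 '(': depth becomes 2
  Position 2 ')': depth becomes 1
  Position 3 ')': depth becomes 0
  Position 4 '(': depth becomes 1
  Position 5 ')': depth becomes 0
  Position 6 '(': depth becomes 1
  Position 7 ')': depth becomes 0
  Position 8 '(': depth becomes 1
  Position 9 '(': depth becomes 2
  Position 10 ')': depth becomes 1
  Position 11 ')': depth becomes 0
Maximum depth reached: 2

2


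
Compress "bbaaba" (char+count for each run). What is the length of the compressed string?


Input: bbaaba
Runs:
  'b' x 2 => "b2"
  'a' x 2 => "a2"
  'b' x 1 => "b1"
  'a' x 1 => "a1"
Compressed: "b2a2b1a1"
Compressed length: 8

8


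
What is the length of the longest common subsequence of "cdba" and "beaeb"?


LCS of "cdba" and "beaeb"
DP table:
           b    e    a    e    b
      0    0    0    0    0    0
  c   0    0    0    0    0    0
  d   0    0    0    0    0    0
  b   0    1    1    1    1    1
  a   0    1    1    2    2    2
LCS length = dp[4][5] = 2

2


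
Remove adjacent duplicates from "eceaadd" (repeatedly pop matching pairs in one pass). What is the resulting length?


Input: eceaadd
Stack-based adjacent duplicate removal:
  Read 'e': push. Stack: e
  Read 'c': push. Stack: ec
  Read 'e': push. Stack: ece
  Read 'a': push. Stack: ecea
  Read 'a': matches stack top 'a' => pop. Stack: ece
  Read 'd': push. Stack: eced
  Read 'd': matches stack top 'd' => pop. Stack: ece
Final stack: "ece" (length 3)

3


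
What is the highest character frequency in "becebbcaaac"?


Input: becebbcaaac
Character counts:
  'a': 3
  'b': 3
  'c': 3
  'e': 2
Maximum frequency: 3

3


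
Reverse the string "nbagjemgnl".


Input: nbagjemgnl
Reading characters right to left:
  Position 9: 'l'
  Position 8: 'n'
  Position 7: 'g'
  Position 6: 'm'
  Position 5: 'e'
  Position 4: 'j'
  Position 3: 'g'
  Position 2: 'a'
  Position 1: 'b'
  Position 0: 'n'
Reversed: lngmejgabn

lngmejgabn


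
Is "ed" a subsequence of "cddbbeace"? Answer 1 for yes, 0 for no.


Check if "ed" is a subsequence of "cddbbeace"
Greedy scan:
  Position 0 ('c'): no match needed
  Position 1 ('d'): no match needed
  Position 2 ('d'): no match needed
  Position 3 ('b'): no match needed
  Position 4 ('b'): no match needed
  Position 5 ('e'): matches sub[0] = 'e'
  Position 6 ('a'): no match needed
  Position 7 ('c'): no match needed
  Position 8 ('e'): no match needed
Only matched 1/2 characters => not a subsequence

0


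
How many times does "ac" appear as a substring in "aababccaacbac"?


Searching for "ac" in "aababccaacbac"
Scanning each position:
  Position 0: "aa" => no
  Position 1: "ab" => no
  Position 2: "ba" => no
  Position 3: "ab" => no
  Position 4: "bc" => no
  Position 5: "cc" => no
  Position 6: "ca" => no
  Position 7: "aa" => no
  Position 8: "ac" => MATCH
  Position 9: "cb" => no
  Position 10: "ba" => no
  Position 11: "ac" => MATCH
Total occurrences: 2

2


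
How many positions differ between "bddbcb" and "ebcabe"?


Comparing "bddbcb" and "ebcabe" position by position:
  Position 0: 'b' vs 'e' => DIFFER
  Position 1: 'd' vs 'b' => DIFFER
  Position 2: 'd' vs 'c' => DIFFER
  Position 3: 'b' vs 'a' => DIFFER
  Position 4: 'c' vs 'b' => DIFFER
  Position 5: 'b' vs 'e' => DIFFER
Positions that differ: 6

6


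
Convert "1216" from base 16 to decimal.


Input: "1216" in base 16
Positional expansion:
  Digit '1' (value 1) x 16^3 = 4096
  Digit '2' (value 2) x 16^2 = 512
  Digit '1' (value 1) x 16^1 = 16
  Digit '6' (value 6) x 16^0 = 6
Sum = 4630

4630


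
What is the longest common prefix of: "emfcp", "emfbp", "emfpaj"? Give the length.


Words: emfcp, emfbp, emfpaj
  Position 0: all 'e' => match
  Position 1: all 'm' => match
  Position 2: all 'f' => match
  Position 3: ('c', 'b', 'p') => mismatch, stop
LCP = "emf" (length 3)

3


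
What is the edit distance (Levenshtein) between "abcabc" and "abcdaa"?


Computing edit distance: "abcabc" -> "abcdaa"
DP table:
           a    b    c    d    a    a
      0    1    2    3    4    5    6
  a   1    0    1    2    3    4    5
  b   2    1    0    1    2    3    4
  c   3    2    1    0    1    2    3
  a   4    3    2    1    1    1    2
  b   5    4    3    2    2    2    2
  c   6    5    4    3    3    3    3
Edit distance = dp[6][6] = 3

3


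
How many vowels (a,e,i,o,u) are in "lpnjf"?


Input: lpnjf
Checking each character:
  'l' at position 0: consonant
  'p' at position 1: consonant
  'n' at position 2: consonant
  'j' at position 3: consonant
  'f' at position 4: consonant
Total vowels: 0

0


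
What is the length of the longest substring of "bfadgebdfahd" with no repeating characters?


Input: "bfadgebdfahd"
Sliding window (track last position of each char):
  Position 0 ('b'): window [0,0] length 1 -- new best
  Position 1 ('f'): window [0,1] length 2 -- new best
  Position 2 ('a'): window [0,2] length 3 -- new best
  Position 3 ('d'): window [0,3] length 4 -- new best
  Position 4 ('g'): window [0,4] length 5 -- new best
  Position 5 ('e'): window [0,5] length 6 -- new best
  Position 6 ('b'): repeat (last at 0), move window start to 1
  Position 6 ('b'): window [1,6] length 6
  Position 7 ('d'): repeat (last at 3), move window start to 4
  Position 7 ('d'): window [4,7] length 4
  Position 8 ('f'): window [4,8] length 5
  Position 9 ('a'): window [4,9] length 6
  Position 10 ('h'): window [4,10] length 7 -- new best
  Position 11 ('d'): repeat (last at 7), move window start to 8
  Position 11 ('d'): window [8,11] length 4
Longest substring with no repeats: "gebdfah" with length 7

7


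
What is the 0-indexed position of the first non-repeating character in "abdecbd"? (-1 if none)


Input: abdecbd
Character frequencies:
  'a': 1
  'b': 2
  'c': 1
  'd': 2
  'e': 1
Scanning left to right for freq == 1:
  Position 0 ('a'): unique! => answer = 0

0


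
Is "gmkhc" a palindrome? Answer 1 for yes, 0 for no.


Input: gmkhc
Reversed: chkmg
  Compare pos 0 ('g') with pos 4 ('c'): MISMATCH
  Compare pos 1 ('m') with pos 3 ('h'): MISMATCH
Result: not a palindrome

0


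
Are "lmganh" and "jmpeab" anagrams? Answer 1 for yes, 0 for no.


Strings: "lmganh", "jmpeab"
Sorted first:  aghlmn
Sorted second: abejmp
Differ at position 1: 'g' vs 'b' => not anagrams

0


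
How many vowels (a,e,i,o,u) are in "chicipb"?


Input: chicipb
Checking each character:
  'c' at position 0: consonant
  'h' at position 1: consonant
  'i' at position 2: vowel (running total: 1)
  'c' at position 3: consonant
  'i' at position 4: vowel (running total: 2)
  'p' at position 5: consonant
  'b' at position 6: consonant
Total vowels: 2

2


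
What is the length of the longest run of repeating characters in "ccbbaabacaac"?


Input: "ccbbaabacaac"
Scanning for longest run:
  Position 1 ('c'): continues run of 'c', length=2
  Position 2 ('b'): new char, reset run to 1
  Position 3 ('b'): continues run of 'b', length=2
  Position 4 ('a'): new char, reset run to 1
  Position 5 ('a'): continues run of 'a', length=2
  Position 6 ('b'): new char, reset run to 1
  Position 7 ('a'): new char, reset run to 1
  Position 8 ('c'): new char, reset run to 1
  Position 9 ('a'): new char, reset run to 1
  Position 10 ('a'): continues run of 'a', length=2
  Position 11 ('c'): new char, reset run to 1
Longest run: 'c' with length 2

2


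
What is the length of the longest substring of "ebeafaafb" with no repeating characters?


Input: "ebeafaafb"
Sliding window (track last position of each char):
  Position 0 ('e'): window [0,0] length 1 -- new best
  Position 1 ('b'): window [0,1] length 2 -- new best
  Position 2 ('e'): repeat (last at 0), move window start to 1
  Position 2 ('e'): window [1,2] length 2
  Position 3 ('a'): window [1,3] length 3 -- new best
  Position 4 ('f'): window [1,4] length 4 -- new best
  Position 5 ('a'): repeat (last at 3), move window start to 4
  Position 5 ('a'): window [4,5] length 2
  Position 6 ('a'): repeat (last at 5), move window start to 6
  Position 6 ('a'): window [6,6] length 1
  Position 7 ('f'): window [6,7] length 2
  Position 8 ('b'): window [6,8] length 3
Longest substring with no repeats: "beaf" with length 4

4


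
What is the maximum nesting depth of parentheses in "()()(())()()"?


Input: "()()(())()()"
Tracking depth:
  Position 0 '(': depth becomes 1
  Position 1 ')': depth becomes 0
  Position 2 '(': depth becomes 1
  Position 3 ')': depth becomes 0
  Position 4 '(': depth becomes 1
  Position 5 '(': depth becomes 2
  Position 6 ')': depth becomes 1
  Position 7 ')': depth becomes 0
  Position 8 '(': depth becomes 1
  Position 9 ')': depth becomes 0
  Position 10 '(': depth becomes 1
  Position 11 ')': depth becomes 0
Maximum depth reached: 2

2


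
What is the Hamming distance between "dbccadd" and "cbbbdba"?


Comparing "dbccadd" and "cbbbdba" position by position:
  Position 0: 'd' vs 'c' => differ
  Position 1: 'b' vs 'b' => same
  Position 2: 'c' vs 'b' => differ
  Position 3: 'c' vs 'b' => differ
  Position 4: 'a' vs 'd' => differ
  Position 5: 'd' vs 'b' => differ
  Position 6: 'd' vs 'a' => differ
Total differences (Hamming distance): 6

6


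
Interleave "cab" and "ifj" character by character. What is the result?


Interleaving "cab" and "ifj":
  Position 0: 'c' from first, 'i' from second => "ci"
  Position 1: 'a' from first, 'f' from second => "af"
  Position 2: 'b' from first, 'j' from second => "bj"
Result: ciafbj

ciafbj


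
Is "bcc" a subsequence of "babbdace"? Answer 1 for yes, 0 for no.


Check if "bcc" is a subsequence of "babbdace"
Greedy scan:
  Position 0 ('b'): matches sub[0] = 'b'
  Position 1 ('a'): no match needed
  Position 2 ('b'): no match needed
  Position 3 ('b'): no match needed
  Position 4 ('d'): no match needed
  Position 5 ('a'): no match needed
  Position 6 ('c'): matches sub[1] = 'c'
  Position 7 ('e'): no match needed
Only matched 2/3 characters => not a subsequence

0


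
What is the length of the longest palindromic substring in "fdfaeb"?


Input: "fdfaeb"
Checking substrings for palindromes:
  [0:3] "fdf" (len 3) => palindrome
Longest palindromic substring: "fdf" with length 3

3


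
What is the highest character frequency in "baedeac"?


Input: baedeac
Character counts:
  'a': 2
  'b': 1
  'c': 1
  'd': 1
  'e': 2
Maximum frequency: 2

2


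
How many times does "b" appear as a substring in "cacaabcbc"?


Searching for "b" in "cacaabcbc"
Scanning each position:
  Position 0: "c" => no
  Position 1: "a" => no
  Position 2: "c" => no
  Position 3: "a" => no
  Position 4: "a" => no
  Position 5: "b" => MATCH
  Position 6: "c" => no
  Position 7: "b" => MATCH
  Position 8: "c" => no
Total occurrences: 2

2


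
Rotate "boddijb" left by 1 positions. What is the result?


Input: "boddijb", rotate left by 1
First 1 characters: "b"
Remaining characters: "oddijb"
Concatenate remaining + first: "oddijb" + "b" = "oddijbb"

oddijbb


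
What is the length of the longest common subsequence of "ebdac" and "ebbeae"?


LCS of "ebdac" and "ebbeae"
DP table:
           e    b    b    e    a    e
      0    0    0    0    0    0    0
  e   0    1    1    1    1    1    1
  b   0    1    2    2    2    2    2
  d   0    1    2    2    2    2    2
  a   0    1    2    2    2    3    3
  c   0    1    2    2    2    3    3
LCS length = dp[5][6] = 3

3


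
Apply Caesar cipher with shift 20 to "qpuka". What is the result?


Caesar cipher: shift "qpuka" by 20
  'q' (pos 16) + 20 = pos 10 = 'k'
  'p' (pos 15) + 20 = pos 9 = 'j'
  'u' (pos 20) + 20 = pos 14 = 'o'
  'k' (pos 10) + 20 = pos 4 = 'e'
  'a' (pos 0) + 20 = pos 20 = 'u'
Result: kjoeu

kjoeu


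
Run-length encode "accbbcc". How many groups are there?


Input: accbbcc
Scanning for consecutive runs:
  Group 1: 'a' x 1 (positions 0-0)
  Group 2: 'c' x 2 (positions 1-2)
  Group 3: 'b' x 2 (positions 3-4)
  Group 4: 'c' x 2 (positions 5-6)
Total groups: 4

4


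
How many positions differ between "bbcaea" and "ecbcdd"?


Comparing "bbcaea" and "ecbcdd" position by position:
  Position 0: 'b' vs 'e' => DIFFER
  Position 1: 'b' vs 'c' => DIFFER
  Position 2: 'c' vs 'b' => DIFFER
  Position 3: 'a' vs 'c' => DIFFER
  Position 4: 'e' vs 'd' => DIFFER
  Position 5: 'a' vs 'd' => DIFFER
Positions that differ: 6

6


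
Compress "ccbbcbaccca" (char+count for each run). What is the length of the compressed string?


Input: ccbbcbaccca
Runs:
  'c' x 2 => "c2"
  'b' x 2 => "b2"
  'c' x 1 => "c1"
  'b' x 1 => "b1"
  'a' x 1 => "a1"
  'c' x 3 => "c3"
  'a' x 1 => "a1"
Compressed: "c2b2c1b1a1c3a1"
Compressed length: 14

14


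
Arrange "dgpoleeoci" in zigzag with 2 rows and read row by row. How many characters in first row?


Zigzag "dgpoleeoci" into 2 rows:
Placing characters:
  'd' => row 0
  'g' => row 1
  'p' => row 0
  'o' => row 1
  'l' => row 0
  'e' => row 1
  'e' => row 0
  'o' => row 1
  'c' => row 0
  'i' => row 1
Rows:
  Row 0: "dplec"
  Row 1: "goeoi"
First row length: 5

5


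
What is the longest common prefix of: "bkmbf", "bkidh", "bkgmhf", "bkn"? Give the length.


Words: bkmbf, bkidh, bkgmhf, bkn
  Position 0: all 'b' => match
  Position 1: all 'k' => match
  Position 2: ('m', 'i', 'g', 'n') => mismatch, stop
LCP = "bk" (length 2)

2


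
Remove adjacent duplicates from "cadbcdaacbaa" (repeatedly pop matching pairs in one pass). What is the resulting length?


Input: cadbcdaacbaa
Stack-based adjacent duplicate removal:
  Read 'c': push. Stack: c
  Read 'a': push. Stack: ca
  Read 'd': push. Stack: cad
  Read 'b': push. Stack: cadb
  Read 'c': push. Stack: cadbc
  Read 'd': push. Stack: cadbcd
  Read 'a': push. Stack: cadbcda
  Read 'a': matches stack top 'a' => pop. Stack: cadbcd
  Read 'c': push. Stack: cadbcdc
  Read 'b': push. Stack: cadbcdcb
  Read 'a': push. Stack: cadbcdcba
  Read 'a': matches stack top 'a' => pop. Stack: cadbcdcb
Final stack: "cadbcdcb" (length 8)

8
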